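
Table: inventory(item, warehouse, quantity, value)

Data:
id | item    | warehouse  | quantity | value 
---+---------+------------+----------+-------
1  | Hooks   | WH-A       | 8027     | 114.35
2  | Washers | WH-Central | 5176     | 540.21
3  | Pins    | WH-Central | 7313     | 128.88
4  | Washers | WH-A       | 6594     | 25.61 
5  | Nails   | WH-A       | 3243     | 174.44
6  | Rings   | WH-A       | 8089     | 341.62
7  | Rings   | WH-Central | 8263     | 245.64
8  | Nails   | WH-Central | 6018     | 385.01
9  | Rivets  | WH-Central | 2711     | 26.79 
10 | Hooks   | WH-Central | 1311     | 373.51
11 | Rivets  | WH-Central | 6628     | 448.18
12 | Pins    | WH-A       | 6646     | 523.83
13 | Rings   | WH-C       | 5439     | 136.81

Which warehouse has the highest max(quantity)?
SELECT warehouse, MAX(quantity) as val
FROM inventory
GROUP BY warehouse
ORDER BY val DESC
LIMIT 1

Result: WH-Central with max(quantity) = 8263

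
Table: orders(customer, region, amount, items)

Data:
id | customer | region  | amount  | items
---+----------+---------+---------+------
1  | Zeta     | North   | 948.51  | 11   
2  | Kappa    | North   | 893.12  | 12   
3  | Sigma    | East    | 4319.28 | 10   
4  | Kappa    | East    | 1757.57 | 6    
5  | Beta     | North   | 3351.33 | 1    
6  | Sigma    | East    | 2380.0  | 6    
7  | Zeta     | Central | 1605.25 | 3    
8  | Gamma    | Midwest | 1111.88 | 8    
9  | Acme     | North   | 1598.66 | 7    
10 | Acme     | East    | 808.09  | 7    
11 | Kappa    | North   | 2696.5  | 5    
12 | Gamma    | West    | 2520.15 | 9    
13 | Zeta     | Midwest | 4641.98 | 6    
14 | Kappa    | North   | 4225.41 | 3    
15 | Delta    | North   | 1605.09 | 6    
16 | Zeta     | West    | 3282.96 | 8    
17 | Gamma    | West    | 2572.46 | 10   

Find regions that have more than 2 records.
SELECT region, COUNT(*) as cnt
FROM orders
GROUP BY region
HAVING COUNT(*) > 2

Result:
  East: 4
  North: 7
  West: 3

Note: HAVING filters groups after aggregation, WHERE filters rows before.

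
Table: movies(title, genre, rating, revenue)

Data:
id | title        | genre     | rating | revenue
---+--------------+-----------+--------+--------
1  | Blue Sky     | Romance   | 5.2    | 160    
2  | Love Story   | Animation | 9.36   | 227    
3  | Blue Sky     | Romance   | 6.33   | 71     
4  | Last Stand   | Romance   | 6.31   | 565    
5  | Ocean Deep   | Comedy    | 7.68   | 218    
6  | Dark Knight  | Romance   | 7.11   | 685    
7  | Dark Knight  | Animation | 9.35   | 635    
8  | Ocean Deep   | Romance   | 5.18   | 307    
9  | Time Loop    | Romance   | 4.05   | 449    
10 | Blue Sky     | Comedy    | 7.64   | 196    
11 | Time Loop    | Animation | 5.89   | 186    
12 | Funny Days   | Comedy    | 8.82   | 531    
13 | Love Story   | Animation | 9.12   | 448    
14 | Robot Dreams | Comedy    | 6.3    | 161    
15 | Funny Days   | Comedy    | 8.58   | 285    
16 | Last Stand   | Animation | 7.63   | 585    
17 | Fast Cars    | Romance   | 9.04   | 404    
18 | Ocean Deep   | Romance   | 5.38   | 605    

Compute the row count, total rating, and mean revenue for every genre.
SELECT genre,
       COUNT(*) as cnt,
       SUM(rating) as total_rating,
       AVG(revenue) as avg_revenue
FROM movies
GROUP BY genre

Result:
  Animation: 5 records, 41.35 total rating, 416.20 avg revenue
  Comedy: 5 records, 39.02 total rating, 278.20 avg revenue
  Romance: 8 records, 48.60 total rating, 405.75 avg revenue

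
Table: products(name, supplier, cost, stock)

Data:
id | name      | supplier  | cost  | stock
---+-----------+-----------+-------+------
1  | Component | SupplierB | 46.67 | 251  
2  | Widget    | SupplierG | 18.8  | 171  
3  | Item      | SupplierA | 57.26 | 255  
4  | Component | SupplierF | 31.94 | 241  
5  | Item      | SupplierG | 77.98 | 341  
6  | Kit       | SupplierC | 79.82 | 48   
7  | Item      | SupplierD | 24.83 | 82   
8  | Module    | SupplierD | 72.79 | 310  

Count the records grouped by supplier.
SELECT supplier, COUNT(*) as count
FROM products
GROUP BY supplier

Result:
  SupplierA: 1
  SupplierB: 1
  SupplierC: 1
  SupplierD: 2
  SupplierF: 1
  SupplierG: 2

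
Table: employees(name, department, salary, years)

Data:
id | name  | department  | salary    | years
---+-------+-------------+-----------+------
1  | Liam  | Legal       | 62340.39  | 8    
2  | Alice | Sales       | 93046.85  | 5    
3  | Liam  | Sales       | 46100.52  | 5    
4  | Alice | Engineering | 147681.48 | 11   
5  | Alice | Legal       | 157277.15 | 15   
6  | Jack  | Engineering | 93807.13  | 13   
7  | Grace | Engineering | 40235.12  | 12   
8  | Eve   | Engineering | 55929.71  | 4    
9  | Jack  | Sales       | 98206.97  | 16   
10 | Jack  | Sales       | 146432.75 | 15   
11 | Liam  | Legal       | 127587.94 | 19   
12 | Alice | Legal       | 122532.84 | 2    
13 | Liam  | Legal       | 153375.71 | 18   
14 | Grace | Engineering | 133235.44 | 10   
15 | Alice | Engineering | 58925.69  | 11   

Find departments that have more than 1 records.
SELECT department, COUNT(*) as cnt
FROM employees
GROUP BY department
HAVING COUNT(*) > 1

Result:
  Engineering: 6
  Legal: 5
  Sales: 4

Note: HAVING filters groups after aggregation, WHERE filters rows before.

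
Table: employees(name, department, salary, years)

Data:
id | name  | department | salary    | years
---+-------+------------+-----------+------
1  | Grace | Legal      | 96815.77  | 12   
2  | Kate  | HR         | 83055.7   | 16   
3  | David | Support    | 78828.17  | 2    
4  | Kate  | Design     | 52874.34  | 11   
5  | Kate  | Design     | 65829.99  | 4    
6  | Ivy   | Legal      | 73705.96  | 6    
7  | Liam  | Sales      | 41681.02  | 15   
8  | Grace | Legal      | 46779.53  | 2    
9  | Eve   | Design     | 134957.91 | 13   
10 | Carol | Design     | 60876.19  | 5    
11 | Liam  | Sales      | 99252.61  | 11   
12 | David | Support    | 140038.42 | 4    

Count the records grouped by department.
SELECT department, COUNT(*) as count
FROM employees
GROUP BY department

Result:
  Design: 4
  HR: 1
  Legal: 3
  Sales: 2
  Support: 2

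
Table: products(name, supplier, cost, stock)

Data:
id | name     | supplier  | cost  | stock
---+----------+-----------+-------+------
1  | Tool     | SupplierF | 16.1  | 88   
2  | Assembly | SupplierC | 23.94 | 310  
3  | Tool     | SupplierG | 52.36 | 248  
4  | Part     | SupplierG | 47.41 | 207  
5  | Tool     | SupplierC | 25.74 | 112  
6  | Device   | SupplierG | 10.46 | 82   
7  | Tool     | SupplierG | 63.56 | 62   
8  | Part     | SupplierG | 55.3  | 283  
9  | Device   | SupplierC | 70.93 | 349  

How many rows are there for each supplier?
SELECT supplier, COUNT(*) as count
FROM products
GROUP BY supplier

Result:
  SupplierC: 3
  SupplierF: 1
  SupplierG: 5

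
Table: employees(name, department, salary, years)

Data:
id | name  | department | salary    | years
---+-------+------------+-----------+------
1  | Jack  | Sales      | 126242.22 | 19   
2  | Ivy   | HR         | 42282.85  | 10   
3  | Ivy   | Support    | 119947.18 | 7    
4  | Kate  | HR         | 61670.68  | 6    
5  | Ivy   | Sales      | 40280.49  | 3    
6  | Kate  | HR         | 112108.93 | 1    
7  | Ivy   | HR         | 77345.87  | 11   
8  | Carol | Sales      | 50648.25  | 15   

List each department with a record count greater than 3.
SELECT department, COUNT(*) as cnt
FROM employees
GROUP BY department
HAVING COUNT(*) > 3

Result:
  HR: 4

Note: HAVING filters groups after aggregation, WHERE filters rows before.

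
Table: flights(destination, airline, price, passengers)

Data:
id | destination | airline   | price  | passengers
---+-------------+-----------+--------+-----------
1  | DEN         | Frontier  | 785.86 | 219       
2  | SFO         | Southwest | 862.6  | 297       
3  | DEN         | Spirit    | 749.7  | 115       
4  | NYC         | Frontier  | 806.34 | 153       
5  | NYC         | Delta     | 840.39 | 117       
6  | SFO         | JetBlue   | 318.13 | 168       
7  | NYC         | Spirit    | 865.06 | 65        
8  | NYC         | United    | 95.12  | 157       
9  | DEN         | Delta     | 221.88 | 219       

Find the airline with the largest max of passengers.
SELECT airline, MAX(passengers) as val
FROM flights
GROUP BY airline
ORDER BY val DESC
LIMIT 1

Result: Southwest with max(passengers) = 297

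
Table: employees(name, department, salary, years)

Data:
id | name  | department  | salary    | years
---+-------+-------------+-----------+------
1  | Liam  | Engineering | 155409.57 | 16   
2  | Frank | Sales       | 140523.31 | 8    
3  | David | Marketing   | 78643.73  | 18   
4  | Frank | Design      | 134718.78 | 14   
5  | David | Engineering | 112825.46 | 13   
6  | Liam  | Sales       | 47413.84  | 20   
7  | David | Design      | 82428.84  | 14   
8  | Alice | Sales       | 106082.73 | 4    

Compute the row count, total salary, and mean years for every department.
SELECT department,
       COUNT(*) as cnt,
       SUM(salary) as total_salary,
       AVG(years) as avg_years
FROM employees
GROUP BY department

Result:
  Design: 2 records, 217147.62 total salary, 14.00 avg years
  Engineering: 2 records, 268235.03 total salary, 14.50 avg years
  Marketing: 1 records, 78643.73 total salary, 18.00 avg years
  Sales: 3 records, 294019.88 total salary, 10.67 avg years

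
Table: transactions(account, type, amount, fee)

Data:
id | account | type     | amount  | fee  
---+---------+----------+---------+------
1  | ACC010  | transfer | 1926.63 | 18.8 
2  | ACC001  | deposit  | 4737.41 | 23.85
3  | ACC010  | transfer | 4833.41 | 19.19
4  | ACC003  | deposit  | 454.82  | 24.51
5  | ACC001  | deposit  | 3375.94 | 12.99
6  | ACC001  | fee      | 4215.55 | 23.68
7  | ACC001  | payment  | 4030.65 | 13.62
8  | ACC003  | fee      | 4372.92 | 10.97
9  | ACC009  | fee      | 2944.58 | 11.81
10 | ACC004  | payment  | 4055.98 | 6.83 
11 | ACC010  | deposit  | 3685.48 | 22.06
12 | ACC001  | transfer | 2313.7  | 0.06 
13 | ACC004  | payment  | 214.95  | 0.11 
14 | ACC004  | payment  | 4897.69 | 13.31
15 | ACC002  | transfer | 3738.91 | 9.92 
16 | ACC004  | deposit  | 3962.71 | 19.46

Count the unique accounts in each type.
SELECT type, COUNT(DISTINCT account)
FROM transactions
GROUP BY type

Result:
  deposit: 4 distinct
  fee: 3 distinct
  payment: 2 distinct
  transfer: 3 distinct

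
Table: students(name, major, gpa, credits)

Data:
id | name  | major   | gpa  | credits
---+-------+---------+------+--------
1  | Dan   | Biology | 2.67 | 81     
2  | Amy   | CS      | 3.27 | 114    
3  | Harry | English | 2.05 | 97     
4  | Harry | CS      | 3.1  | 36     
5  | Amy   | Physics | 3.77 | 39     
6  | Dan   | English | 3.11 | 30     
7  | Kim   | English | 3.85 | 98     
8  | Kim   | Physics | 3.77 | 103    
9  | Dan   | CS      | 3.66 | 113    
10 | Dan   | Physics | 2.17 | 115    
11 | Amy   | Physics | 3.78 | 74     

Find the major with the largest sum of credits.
SELECT major, SUM(credits) as val
FROM students
GROUP BY major
ORDER BY val DESC
LIMIT 1

Result: Physics with sum(credits) = 331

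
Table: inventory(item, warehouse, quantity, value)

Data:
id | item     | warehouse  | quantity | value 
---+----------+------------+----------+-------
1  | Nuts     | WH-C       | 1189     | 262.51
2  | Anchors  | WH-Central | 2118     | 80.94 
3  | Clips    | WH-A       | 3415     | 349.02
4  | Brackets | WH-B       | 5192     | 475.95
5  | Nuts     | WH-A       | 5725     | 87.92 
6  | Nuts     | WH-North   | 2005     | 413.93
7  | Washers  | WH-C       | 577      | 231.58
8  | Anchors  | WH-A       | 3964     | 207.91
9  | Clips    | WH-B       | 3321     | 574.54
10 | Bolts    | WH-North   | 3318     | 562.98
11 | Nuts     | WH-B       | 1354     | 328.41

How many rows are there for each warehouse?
SELECT warehouse, COUNT(*) as count
FROM inventory
GROUP BY warehouse

Result:
  WH-A: 3
  WH-B: 3
  WH-C: 2
  WH-Central: 1
  WH-North: 2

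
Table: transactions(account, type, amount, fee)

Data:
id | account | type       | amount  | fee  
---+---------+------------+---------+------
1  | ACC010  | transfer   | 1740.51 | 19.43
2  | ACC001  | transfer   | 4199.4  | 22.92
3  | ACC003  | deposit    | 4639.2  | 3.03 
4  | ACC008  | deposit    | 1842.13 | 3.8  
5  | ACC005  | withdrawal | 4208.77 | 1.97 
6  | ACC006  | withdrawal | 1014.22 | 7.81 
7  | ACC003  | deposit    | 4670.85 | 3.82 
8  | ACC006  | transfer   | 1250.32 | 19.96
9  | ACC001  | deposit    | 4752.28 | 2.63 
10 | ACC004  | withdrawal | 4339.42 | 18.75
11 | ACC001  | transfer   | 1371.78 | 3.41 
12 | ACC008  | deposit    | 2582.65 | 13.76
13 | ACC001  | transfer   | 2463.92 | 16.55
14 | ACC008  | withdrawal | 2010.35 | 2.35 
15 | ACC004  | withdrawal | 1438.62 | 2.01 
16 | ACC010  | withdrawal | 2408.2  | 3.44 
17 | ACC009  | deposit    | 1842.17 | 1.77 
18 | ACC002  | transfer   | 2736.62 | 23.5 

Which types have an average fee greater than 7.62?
SELECT type, AVG(fee)
FROM transactions
GROUP BY type
HAVING AVG(fee) > 7.62

Result:
  transfer: avg=17.63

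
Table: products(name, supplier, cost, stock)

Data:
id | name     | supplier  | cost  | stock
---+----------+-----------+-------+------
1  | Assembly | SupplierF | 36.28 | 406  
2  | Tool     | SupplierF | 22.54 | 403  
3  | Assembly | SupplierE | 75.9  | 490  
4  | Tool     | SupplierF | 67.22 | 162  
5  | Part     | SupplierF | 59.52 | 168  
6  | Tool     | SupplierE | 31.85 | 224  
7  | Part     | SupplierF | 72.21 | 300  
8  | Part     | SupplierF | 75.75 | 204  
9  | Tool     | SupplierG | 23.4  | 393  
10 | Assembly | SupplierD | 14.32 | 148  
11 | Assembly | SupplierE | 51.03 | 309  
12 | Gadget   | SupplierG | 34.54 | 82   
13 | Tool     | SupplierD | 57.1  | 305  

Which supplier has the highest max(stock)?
SELECT supplier, MAX(stock) as val
FROM products
GROUP BY supplier
ORDER BY val DESC
LIMIT 1

Result: SupplierE with max(stock) = 490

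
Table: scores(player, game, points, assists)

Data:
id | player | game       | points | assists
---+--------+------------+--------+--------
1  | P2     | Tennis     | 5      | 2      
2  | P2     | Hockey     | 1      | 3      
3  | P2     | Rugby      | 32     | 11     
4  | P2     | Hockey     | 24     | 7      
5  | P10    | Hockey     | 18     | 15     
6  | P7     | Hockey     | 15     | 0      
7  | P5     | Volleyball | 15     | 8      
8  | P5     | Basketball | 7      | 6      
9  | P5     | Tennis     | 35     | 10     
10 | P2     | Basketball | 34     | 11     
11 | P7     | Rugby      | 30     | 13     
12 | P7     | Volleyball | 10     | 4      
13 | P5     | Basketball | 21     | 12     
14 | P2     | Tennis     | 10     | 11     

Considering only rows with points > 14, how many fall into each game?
SELECT game, COUNT(*)
FROM scores
WHERE points > 14
GROUP BY game

Note: WHERE filters rows before grouping.

Result:
  Basketball: 2
  Hockey: 3
  Rugby: 2
  Tennis: 1
  Volleyball: 1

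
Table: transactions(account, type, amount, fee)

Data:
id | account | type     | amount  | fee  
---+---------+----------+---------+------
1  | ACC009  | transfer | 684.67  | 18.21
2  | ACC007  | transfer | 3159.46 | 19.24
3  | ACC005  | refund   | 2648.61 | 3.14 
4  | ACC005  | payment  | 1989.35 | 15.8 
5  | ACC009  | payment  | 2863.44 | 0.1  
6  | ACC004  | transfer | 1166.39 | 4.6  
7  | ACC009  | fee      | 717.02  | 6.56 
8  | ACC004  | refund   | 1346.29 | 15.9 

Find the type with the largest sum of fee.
SELECT type, SUM(fee) as val
FROM transactions
GROUP BY type
ORDER BY val DESC
LIMIT 1

Result: transfer with sum(fee) = 42.05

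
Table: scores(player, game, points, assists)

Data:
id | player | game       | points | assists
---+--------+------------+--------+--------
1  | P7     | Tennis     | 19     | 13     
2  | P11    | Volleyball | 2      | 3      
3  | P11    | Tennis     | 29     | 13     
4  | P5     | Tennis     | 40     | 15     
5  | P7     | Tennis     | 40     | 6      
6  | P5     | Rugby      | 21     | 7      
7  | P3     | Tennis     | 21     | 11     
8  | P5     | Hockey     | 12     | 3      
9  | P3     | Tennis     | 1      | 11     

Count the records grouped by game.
SELECT game, COUNT(*) as count
FROM scores
GROUP BY game

Result:
  Hockey: 1
  Rugby: 1
  Tennis: 6
  Volleyball: 1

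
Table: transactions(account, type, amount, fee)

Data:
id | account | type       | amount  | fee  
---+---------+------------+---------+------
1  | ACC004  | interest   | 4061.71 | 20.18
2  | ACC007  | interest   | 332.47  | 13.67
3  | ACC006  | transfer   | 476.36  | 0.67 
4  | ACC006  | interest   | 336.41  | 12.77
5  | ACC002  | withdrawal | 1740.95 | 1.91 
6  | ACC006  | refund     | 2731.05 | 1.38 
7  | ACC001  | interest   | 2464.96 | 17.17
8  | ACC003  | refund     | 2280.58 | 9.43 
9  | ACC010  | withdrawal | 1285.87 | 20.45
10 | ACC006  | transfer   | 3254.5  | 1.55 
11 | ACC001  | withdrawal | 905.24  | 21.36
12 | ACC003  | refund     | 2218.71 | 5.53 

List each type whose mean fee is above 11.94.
SELECT type, AVG(fee)
FROM transactions
GROUP BY type
HAVING AVG(fee) > 11.94

Result:
  interest: avg=15.95
  withdrawal: avg=14.57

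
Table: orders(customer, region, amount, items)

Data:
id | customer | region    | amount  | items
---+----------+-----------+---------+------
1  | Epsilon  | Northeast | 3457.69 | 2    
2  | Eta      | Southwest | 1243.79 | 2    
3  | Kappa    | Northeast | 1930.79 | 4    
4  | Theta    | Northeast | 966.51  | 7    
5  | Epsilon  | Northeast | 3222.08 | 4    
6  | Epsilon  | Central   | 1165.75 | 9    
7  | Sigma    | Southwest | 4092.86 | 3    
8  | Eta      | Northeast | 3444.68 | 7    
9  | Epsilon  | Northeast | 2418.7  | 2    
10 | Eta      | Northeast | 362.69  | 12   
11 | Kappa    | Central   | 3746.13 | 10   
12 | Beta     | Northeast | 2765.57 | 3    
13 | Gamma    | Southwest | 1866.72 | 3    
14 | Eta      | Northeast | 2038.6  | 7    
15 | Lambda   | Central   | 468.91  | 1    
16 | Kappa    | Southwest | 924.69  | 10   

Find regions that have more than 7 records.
SELECT region, COUNT(*) as cnt
FROM orders
GROUP BY region
HAVING COUNT(*) > 7

Result:
  Northeast: 9

Note: HAVING filters groups after aggregation, WHERE filters rows before.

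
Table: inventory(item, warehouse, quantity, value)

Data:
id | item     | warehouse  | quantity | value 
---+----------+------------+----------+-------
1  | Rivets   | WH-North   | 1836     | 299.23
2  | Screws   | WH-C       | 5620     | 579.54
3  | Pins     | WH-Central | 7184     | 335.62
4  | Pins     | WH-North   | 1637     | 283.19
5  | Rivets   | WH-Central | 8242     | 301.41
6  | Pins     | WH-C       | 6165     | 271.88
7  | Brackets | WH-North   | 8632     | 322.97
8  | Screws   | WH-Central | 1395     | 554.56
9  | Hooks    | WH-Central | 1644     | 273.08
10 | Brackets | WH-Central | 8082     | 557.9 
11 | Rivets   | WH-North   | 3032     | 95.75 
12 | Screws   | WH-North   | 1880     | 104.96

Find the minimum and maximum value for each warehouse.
SELECT warehouse, MIN(value), MAX(value)
FROM inventory
GROUP BY warehouse

Result:
  WH-C: min=271.88, max=579.54
  WH-Central: min=273.08, max=557.90
  WH-North: min=95.75, max=322.97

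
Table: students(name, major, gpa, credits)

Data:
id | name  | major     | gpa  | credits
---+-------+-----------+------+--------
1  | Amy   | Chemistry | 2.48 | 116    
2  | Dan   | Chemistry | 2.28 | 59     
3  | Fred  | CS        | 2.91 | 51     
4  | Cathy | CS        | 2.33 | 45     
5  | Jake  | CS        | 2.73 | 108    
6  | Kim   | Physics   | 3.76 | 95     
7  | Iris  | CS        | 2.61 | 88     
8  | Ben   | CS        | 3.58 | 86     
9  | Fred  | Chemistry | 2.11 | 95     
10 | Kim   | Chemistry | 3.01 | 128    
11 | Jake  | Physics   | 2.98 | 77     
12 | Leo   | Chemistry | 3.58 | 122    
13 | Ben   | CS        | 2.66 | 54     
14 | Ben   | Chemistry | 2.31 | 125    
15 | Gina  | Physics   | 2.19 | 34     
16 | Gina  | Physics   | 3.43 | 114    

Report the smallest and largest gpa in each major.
SELECT major, MIN(gpa), MAX(gpa)
FROM students
GROUP BY major

Result:
  CS: min=2.33, max=3.58
  Chemistry: min=2.11, max=3.58
  Physics: min=2.19, max=3.76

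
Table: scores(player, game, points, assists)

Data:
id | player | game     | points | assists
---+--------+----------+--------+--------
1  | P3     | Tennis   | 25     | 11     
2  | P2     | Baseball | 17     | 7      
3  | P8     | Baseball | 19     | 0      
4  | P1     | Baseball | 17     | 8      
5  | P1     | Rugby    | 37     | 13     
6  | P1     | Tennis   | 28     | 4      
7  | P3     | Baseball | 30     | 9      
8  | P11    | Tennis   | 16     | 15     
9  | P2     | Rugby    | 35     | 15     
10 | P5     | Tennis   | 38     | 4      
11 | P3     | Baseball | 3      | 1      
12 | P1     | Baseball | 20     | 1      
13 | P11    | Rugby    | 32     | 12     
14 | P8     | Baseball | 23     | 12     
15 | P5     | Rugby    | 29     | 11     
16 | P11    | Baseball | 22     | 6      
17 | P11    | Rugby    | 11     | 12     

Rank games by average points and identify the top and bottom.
SELECT game, AVG(points)
FROM scores
GROUP BY game
ORDER BY AVG(points)

All groups:
  Baseball: 18.88
  Tennis: 26.75
  Rugby: 28.80

Highest: Rugby (28.80)
Lowest: Baseball (18.88)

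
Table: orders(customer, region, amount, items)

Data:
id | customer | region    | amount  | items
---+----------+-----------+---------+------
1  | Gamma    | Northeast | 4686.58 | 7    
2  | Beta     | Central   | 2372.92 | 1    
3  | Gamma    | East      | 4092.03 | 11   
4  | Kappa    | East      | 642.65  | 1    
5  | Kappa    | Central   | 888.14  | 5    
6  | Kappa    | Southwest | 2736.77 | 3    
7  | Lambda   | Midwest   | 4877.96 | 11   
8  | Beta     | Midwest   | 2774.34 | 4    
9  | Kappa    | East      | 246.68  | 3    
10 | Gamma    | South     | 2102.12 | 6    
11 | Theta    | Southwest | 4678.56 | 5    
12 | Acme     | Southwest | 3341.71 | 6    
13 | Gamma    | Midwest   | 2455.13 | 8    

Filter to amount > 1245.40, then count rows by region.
SELECT region, COUNT(*)
FROM orders
WHERE amount > 1245.40
GROUP BY region

Note: WHERE filters rows before grouping.

Result:
  Central: 1
  East: 1
  Midwest: 3
  Northeast: 1
  South: 1
  Southwest: 3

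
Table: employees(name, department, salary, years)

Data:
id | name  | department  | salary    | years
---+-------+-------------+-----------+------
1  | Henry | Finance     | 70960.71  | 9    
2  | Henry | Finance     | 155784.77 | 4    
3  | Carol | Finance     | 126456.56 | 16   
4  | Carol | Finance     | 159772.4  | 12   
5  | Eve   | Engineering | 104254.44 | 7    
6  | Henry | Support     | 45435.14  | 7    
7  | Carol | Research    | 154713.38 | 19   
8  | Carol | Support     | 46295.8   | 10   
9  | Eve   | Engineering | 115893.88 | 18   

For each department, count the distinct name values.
SELECT department, COUNT(DISTINCT name)
FROM employees
GROUP BY department

Result:
  Engineering: 1 distinct
  Finance: 2 distinct
  Research: 1 distinct
  Support: 2 distinct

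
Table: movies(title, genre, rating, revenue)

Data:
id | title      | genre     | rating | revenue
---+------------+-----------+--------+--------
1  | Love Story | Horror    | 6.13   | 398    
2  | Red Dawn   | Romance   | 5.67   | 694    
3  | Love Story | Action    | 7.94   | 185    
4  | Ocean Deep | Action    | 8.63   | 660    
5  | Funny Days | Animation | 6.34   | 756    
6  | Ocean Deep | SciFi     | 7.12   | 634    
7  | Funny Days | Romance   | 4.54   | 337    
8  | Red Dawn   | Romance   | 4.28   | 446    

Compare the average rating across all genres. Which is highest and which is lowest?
SELECT genre, AVG(rating)
FROM movies
GROUP BY genre
ORDER BY AVG(rating)

All groups:
  Romance: 4.83
  Horror: 6.13
  Animation: 6.34
  SciFi: 7.12
  Action: 8.29

Highest: Action (8.29)
Lowest: Romance (4.83)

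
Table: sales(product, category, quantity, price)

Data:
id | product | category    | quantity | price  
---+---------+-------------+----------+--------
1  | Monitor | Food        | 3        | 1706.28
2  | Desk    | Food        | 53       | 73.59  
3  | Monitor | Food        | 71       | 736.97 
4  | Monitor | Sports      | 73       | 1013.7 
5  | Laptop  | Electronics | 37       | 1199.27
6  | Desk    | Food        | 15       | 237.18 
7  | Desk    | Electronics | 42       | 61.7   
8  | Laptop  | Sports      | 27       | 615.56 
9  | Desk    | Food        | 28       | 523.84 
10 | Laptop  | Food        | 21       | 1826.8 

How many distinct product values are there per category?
SELECT category, COUNT(DISTINCT product)
FROM sales
GROUP BY category

Result:
  Electronics: 2 distinct
  Food: 3 distinct
  Sports: 2 distinct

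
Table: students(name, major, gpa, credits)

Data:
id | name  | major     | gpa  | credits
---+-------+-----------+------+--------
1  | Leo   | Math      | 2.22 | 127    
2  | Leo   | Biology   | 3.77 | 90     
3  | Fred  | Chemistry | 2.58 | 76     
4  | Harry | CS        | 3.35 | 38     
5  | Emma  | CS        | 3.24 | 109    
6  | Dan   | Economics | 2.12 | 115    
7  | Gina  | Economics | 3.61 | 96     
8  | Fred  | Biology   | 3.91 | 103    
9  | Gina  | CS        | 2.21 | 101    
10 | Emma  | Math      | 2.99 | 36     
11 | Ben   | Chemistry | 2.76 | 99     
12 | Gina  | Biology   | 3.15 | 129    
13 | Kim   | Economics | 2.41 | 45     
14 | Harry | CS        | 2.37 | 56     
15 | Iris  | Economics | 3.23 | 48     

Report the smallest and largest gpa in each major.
SELECT major, MIN(gpa), MAX(gpa)
FROM students
GROUP BY major

Result:
  Biology: min=3.15, max=3.91
  CS: min=2.21, max=3.35
  Chemistry: min=2.58, max=2.76
  Economics: min=2.12, max=3.61
  Math: min=2.22, max=2.99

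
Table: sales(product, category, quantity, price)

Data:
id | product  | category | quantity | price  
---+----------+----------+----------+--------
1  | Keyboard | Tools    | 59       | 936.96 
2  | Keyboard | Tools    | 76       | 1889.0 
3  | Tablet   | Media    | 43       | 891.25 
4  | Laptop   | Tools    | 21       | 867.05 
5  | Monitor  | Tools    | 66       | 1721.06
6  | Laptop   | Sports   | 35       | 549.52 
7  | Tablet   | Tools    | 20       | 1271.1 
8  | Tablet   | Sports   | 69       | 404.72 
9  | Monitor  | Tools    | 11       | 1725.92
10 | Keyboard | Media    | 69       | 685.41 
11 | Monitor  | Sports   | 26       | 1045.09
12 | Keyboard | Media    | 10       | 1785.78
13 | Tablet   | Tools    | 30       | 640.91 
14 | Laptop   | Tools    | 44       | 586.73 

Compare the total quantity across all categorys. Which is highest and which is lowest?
SELECT category, SUM(quantity)
FROM sales
GROUP BY category
ORDER BY SUM(quantity)

All groups:
  Media: 122
  Sports: 130
  Tools: 327

Highest: Tools (327)
Lowest: Media (122)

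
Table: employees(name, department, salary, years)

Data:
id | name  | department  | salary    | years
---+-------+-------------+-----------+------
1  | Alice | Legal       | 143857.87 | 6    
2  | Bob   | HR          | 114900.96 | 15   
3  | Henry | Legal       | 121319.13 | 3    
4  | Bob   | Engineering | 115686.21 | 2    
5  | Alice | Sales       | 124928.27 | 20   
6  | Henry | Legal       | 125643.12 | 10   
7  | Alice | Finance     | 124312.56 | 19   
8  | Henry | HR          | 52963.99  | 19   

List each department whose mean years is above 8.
SELECT department, AVG(years)
FROM employees
GROUP BY department
HAVING AVG(years) > 8

Result:
  Finance: avg=19.00
  HR: avg=17.00
  Sales: avg=20.00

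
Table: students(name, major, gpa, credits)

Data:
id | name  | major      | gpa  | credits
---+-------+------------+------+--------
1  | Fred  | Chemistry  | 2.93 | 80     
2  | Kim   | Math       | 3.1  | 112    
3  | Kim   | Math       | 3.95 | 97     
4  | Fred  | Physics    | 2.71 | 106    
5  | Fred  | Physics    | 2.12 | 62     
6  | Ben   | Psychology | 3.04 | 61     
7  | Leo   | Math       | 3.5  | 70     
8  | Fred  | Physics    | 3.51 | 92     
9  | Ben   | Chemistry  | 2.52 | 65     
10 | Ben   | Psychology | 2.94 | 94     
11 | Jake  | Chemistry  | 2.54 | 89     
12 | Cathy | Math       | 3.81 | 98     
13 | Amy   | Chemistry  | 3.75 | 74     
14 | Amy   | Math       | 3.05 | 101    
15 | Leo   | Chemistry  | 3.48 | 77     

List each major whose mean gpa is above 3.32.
SELECT major, AVG(gpa)
FROM students
GROUP BY major
HAVING AVG(gpa) > 3.32

Result:
  Math: avg=3.48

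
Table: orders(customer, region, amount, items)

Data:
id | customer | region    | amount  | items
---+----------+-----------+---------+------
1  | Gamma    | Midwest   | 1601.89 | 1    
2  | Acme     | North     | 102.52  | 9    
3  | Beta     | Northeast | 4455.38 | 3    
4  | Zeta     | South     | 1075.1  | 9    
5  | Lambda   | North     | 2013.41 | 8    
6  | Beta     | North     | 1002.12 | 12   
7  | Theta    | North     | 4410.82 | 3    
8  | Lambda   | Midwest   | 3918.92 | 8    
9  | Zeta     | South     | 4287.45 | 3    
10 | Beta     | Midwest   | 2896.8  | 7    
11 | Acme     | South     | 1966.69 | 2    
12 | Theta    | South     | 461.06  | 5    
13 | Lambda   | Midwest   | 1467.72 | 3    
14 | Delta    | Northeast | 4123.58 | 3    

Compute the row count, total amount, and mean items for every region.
SELECT region,
       COUNT(*) as cnt,
       SUM(amount) as total_amount,
       AVG(items) as avg_items
FROM orders
GROUP BY region

Result:
  Midwest: 4 records, 9885.33 total amount, 4.75 avg items
  North: 4 records, 7528.87 total amount, 8.00 avg items
  Northeast: 2 records, 8578.96 total amount, 3.00 avg items
  South: 4 records, 7790.30 total amount, 4.75 avg items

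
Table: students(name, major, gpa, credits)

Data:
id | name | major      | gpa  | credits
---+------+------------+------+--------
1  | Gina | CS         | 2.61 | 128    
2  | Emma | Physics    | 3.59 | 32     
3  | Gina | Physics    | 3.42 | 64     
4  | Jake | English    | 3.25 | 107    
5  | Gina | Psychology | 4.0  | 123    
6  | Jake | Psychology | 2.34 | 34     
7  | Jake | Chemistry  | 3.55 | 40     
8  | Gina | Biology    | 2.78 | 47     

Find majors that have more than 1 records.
SELECT major, COUNT(*) as cnt
FROM students
GROUP BY major
HAVING COUNT(*) > 1

Result:
  Physics: 2
  Psychology: 2

Note: HAVING filters groups after aggregation, WHERE filters rows before.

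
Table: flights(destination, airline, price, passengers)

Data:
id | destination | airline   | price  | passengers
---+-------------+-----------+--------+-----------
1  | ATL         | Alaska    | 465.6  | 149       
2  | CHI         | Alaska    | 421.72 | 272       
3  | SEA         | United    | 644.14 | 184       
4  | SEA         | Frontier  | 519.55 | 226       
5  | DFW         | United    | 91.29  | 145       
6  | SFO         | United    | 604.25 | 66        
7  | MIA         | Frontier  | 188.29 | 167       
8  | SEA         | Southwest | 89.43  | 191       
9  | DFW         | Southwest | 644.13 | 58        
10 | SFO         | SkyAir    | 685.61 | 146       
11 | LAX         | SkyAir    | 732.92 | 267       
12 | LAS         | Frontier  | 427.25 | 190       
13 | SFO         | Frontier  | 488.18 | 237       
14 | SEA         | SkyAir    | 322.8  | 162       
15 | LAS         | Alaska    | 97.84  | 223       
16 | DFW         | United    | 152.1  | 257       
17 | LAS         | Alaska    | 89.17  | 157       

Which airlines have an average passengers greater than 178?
SELECT airline, AVG(passengers)
FROM flights
GROUP BY airline
HAVING AVG(passengers) > 178

Result:
  Alaska: avg=200.25
  Frontier: avg=205.00
  SkyAir: avg=191.67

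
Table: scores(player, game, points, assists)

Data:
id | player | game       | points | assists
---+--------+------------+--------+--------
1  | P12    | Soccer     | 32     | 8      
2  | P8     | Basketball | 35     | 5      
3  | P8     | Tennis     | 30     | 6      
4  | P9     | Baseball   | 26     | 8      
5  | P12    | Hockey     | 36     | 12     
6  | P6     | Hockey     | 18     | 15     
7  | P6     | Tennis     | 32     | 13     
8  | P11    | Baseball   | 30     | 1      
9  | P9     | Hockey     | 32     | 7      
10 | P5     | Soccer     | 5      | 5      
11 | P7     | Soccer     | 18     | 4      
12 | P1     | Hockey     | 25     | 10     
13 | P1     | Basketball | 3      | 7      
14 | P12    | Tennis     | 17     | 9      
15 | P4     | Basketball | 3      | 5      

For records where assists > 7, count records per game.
SELECT game, COUNT(*)
FROM scores
WHERE assists > 7
GROUP BY game

Note: WHERE filters rows before grouping.

Result:
  Baseball: 1
  Hockey: 3
  Soccer: 1
  Tennis: 2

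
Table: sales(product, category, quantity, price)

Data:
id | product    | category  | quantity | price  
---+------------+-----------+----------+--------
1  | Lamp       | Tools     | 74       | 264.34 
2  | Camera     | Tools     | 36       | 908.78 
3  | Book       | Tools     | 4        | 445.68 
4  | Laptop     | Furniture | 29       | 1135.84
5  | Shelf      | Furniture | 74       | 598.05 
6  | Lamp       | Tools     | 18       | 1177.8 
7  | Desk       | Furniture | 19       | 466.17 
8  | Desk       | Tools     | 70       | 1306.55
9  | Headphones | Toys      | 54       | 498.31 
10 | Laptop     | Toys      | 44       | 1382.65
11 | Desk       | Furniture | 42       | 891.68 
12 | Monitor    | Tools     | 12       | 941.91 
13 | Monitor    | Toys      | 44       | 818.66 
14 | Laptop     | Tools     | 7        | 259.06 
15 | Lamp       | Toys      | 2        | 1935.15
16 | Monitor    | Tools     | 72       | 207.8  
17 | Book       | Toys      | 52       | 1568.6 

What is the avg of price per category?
SELECT category, AVG(price) as result
FROM sales
GROUP BY category

Result:
  Furniture: 772.94
  Tools: 688.99
  Toys: 1240.67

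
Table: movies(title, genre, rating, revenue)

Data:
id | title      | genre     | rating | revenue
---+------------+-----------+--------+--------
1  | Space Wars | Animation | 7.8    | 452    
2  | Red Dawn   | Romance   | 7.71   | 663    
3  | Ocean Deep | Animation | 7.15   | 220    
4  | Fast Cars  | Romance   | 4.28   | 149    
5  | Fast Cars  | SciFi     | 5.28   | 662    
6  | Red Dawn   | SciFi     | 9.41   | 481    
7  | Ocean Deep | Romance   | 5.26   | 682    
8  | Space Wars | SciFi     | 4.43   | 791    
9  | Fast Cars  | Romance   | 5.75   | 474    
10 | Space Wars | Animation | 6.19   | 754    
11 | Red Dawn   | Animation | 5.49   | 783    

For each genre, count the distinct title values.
SELECT genre, COUNT(DISTINCT title)
FROM movies
GROUP BY genre

Result:
  Animation: 3 distinct
  Romance: 3 distinct
  SciFi: 3 distinct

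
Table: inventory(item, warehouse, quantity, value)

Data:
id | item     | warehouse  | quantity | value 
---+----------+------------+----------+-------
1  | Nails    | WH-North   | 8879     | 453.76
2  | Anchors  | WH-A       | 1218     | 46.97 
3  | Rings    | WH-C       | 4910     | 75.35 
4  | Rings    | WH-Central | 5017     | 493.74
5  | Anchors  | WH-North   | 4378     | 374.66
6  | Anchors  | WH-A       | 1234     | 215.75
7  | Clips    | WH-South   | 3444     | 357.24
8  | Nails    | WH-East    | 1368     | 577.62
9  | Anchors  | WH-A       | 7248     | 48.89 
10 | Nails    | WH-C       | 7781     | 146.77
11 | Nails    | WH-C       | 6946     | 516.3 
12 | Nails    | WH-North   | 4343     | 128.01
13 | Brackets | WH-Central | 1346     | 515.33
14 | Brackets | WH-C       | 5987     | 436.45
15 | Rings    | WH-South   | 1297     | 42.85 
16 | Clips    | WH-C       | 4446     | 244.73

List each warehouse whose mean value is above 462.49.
SELECT warehouse, AVG(value)
FROM inventory
GROUP BY warehouse
HAVING AVG(value) > 462.49

Result:
  WH-Central: avg=504.54
  WH-East: avg=577.62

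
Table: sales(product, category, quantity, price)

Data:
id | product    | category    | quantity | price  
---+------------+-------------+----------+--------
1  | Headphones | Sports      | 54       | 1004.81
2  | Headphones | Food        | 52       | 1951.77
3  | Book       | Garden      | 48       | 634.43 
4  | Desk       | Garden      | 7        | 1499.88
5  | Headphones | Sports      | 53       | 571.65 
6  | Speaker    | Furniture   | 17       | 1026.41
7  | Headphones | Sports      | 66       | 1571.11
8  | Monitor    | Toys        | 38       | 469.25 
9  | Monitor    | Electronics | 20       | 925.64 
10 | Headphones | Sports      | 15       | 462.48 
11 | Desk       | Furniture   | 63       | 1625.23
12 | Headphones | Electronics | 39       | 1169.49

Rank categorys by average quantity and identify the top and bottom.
SELECT category, AVG(quantity)
FROM sales
GROUP BY category
ORDER BY AVG(quantity)

All groups:
  Garden: 27.50
  Electronics: 29.50
  Toys: 38.00
  Furniture: 40.00
  Sports: 47.00
  Food: 52.00

Highest: Food (52.00)
Lowest: Garden (27.50)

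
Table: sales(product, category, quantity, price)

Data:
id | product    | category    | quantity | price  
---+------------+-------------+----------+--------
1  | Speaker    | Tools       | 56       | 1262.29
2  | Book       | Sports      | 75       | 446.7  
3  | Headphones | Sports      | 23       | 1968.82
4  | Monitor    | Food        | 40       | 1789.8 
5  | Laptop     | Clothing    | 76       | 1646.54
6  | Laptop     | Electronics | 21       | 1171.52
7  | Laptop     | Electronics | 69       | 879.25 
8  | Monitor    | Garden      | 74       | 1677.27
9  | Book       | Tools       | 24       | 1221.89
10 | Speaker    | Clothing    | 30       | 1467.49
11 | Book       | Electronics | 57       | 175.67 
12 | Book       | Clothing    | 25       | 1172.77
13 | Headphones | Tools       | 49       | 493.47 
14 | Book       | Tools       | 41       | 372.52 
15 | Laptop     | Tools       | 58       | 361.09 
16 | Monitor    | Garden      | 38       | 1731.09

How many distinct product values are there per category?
SELECT category, COUNT(DISTINCT product)
FROM sales
GROUP BY category

Result:
  Clothing: 3 distinct
  Electronics: 2 distinct
  Food: 1 distinct
  Garden: 1 distinct
  Sports: 2 distinct
  Tools: 4 distinct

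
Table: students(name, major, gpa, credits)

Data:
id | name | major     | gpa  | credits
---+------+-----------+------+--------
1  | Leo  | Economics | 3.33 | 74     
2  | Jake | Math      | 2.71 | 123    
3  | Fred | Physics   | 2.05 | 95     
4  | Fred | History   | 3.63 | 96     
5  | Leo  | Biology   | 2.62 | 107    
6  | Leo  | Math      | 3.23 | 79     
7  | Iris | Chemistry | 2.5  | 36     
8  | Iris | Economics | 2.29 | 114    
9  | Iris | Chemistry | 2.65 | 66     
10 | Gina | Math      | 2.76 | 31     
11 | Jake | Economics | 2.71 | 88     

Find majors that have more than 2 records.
SELECT major, COUNT(*) as cnt
FROM students
GROUP BY major
HAVING COUNT(*) > 2

Result:
  Economics: 3
  Math: 3

Note: HAVING filters groups after aggregation, WHERE filters rows before.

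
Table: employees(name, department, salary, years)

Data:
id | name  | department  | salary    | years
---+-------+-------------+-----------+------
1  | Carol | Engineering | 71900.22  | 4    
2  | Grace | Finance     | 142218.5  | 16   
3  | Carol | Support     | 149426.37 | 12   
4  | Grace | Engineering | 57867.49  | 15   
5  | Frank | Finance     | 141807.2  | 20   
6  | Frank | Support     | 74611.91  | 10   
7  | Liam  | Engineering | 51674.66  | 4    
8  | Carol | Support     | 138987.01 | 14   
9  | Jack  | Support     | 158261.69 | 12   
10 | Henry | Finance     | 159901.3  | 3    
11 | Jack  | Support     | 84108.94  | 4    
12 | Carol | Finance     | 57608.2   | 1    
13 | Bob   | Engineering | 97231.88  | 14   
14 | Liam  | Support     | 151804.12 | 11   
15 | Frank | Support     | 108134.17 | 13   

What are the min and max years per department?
SELECT department, MIN(years), MAX(years)
FROM employees
GROUP BY department

Result:
  Engineering: min=4, max=15
  Finance: min=1, max=20
  Support: min=4, max=14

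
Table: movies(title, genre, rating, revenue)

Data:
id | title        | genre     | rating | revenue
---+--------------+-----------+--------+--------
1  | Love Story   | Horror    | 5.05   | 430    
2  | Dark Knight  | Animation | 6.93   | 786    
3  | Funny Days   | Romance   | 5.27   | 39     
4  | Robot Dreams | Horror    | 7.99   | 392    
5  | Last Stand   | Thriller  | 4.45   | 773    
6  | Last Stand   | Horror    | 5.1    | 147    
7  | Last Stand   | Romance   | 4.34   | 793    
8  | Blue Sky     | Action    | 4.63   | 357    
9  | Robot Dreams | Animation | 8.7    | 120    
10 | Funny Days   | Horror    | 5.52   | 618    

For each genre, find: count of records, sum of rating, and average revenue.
SELECT genre,
       COUNT(*) as cnt,
       SUM(rating) as total_rating,
       AVG(revenue) as avg_revenue
FROM movies
GROUP BY genre

Result:
  Action: 1 records, 4.63 total rating, 357.00 avg revenue
  Animation: 2 records, 15.63 total rating, 453.00 avg revenue
  Horror: 4 records, 23.66 total rating, 396.75 avg revenue
  Romance: 2 records, 9.61 total rating, 416.00 avg revenue
  Thriller: 1 records, 4.45 total rating, 773.00 avg revenue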